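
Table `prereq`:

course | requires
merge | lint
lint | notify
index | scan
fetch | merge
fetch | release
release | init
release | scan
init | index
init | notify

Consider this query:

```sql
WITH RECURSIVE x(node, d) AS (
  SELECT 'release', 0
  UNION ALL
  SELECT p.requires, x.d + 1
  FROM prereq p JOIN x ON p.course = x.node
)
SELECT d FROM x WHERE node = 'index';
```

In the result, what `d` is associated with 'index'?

2

Base: (release, d=0).
Iteration 1: edges from {release} -> (init, d=1), (scan, d=1).
Iteration 2: edges from {init,scan} -> (index, d=2), (notify, d=2).
Iteration 3: edges from {index,notify} -> (scan, d=3).
Iteration 4: no outgoing edges from {scan}; recursion stops.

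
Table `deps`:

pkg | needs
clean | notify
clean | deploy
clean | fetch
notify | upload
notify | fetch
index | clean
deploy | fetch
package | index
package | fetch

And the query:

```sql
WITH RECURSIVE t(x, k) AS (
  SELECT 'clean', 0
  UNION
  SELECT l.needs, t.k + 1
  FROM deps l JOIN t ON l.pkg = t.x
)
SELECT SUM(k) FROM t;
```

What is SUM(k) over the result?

Base: (clean, k=0).
Iteration 1: edges from {clean} -> (deploy, k=1), (fetch, k=1), (notify, k=1).
Iteration 2: edges from {deploy,fetch,notify} -> (fetch, k=2), (upload, k=2). [UNION drops 1 duplicate row(s)]
Iteration 3: no outgoing edges from {fetch,upload}; recursion stops.
SUM(k) = 0 + 1 + 1 + 1 + 2 + 2 = 7.

7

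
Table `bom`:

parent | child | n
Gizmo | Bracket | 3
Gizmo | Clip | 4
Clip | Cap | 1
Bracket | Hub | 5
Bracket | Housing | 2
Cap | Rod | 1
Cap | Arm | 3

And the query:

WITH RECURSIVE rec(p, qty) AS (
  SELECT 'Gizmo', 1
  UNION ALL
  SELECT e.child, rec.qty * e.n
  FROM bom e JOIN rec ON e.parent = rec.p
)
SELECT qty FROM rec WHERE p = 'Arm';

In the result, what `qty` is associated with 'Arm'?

Base: (Gizmo, qty=1).
Iteration 1: components of {Gizmo} -> Bracket = 1*3 = 3, Clip = 1*4 = 4.
Iteration 2: components of {Bracket,Clip} -> Cap = 4*1 = 4, Housing = 3*2 = 6, Hub = 3*5 = 15.
Iteration 3: components of {Cap,Housing,Hub} -> Arm = 4*3 = 12, Rod = 4*1 = 4.
Iteration 4: no further components; recursion stops.

12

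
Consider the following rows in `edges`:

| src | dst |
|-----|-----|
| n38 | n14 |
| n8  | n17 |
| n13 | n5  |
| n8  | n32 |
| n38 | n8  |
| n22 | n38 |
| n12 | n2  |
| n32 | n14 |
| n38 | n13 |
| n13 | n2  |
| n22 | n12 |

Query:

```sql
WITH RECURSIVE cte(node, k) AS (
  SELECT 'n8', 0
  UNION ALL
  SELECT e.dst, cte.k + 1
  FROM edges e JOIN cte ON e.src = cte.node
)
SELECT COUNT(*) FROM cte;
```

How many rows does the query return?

4

Base: (n8, k=0).
Iteration 1: edges from {n8} -> (n17, k=1), (n32, k=1).
Iteration 2: edges from {n17,n32} -> (n14, k=2).
Iteration 3: no outgoing edges from {n14}; recursion stops.
Total rows emitted: 4.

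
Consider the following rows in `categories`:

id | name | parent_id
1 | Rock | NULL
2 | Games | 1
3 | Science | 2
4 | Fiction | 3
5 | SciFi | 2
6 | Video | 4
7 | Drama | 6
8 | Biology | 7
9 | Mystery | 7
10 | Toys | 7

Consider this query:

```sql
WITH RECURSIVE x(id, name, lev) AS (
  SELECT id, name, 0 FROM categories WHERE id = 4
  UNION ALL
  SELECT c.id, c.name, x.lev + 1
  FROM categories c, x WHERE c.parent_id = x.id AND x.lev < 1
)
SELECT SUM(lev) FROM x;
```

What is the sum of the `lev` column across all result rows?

Base: id=4 (Fiction) at lev 0.
Iteration 1: rows with parent_id in {4} -> Video (id 6, lev 1).
Iteration 2: lev < 1 fails for all current rows; recursion stops.
SUM(lev) = 0 + 1 = 1.

1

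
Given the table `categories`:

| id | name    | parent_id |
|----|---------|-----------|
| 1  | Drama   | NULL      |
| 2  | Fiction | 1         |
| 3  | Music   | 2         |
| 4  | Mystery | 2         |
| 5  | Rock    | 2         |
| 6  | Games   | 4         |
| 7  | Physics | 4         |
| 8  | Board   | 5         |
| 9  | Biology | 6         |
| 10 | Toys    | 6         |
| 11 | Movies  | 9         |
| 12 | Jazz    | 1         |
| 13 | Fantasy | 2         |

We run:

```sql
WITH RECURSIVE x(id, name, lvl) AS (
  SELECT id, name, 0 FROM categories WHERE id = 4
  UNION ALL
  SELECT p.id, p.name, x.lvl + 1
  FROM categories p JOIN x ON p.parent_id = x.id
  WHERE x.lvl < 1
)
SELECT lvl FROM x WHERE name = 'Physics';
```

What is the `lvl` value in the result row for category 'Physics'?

Base: id=4 (Mystery) at lvl 0.
Iteration 1: rows with parent_id in {4} -> Games (id 6, lvl 1), Physics (id 7, lvl 1).
Iteration 2: lvl < 1 fails for all current rows; recursion stops.

1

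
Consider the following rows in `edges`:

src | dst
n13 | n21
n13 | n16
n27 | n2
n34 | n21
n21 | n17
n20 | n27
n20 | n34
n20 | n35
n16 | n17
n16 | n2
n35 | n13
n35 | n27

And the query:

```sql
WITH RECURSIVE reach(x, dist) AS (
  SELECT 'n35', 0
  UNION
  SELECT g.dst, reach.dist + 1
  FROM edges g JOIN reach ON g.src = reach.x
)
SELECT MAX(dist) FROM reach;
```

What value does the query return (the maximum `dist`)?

Base: (n35, dist=0).
Iteration 1: edges from {n35} -> (n13, dist=1), (n27, dist=1).
Iteration 2: edges from {n13,n27} -> (n16, dist=2), (n2, dist=2), (n21, dist=2).
Iteration 3: edges from {n16,n2,n21} -> (n17, dist=3), (n2, dist=3). [UNION drops 1 duplicate row(s)]
Iteration 4: no outgoing edges from {n17,n2}; recursion stops.
dist values: 0, 1, 1, 2, 2, 2, 3, 3; the maximum is 3.

3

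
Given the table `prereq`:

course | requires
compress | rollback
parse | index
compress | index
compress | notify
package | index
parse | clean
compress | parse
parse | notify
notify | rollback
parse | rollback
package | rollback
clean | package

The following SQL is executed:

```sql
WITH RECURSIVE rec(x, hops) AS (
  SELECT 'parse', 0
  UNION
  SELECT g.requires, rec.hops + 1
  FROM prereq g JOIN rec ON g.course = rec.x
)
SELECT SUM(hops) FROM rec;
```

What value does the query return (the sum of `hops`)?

Base: (parse, hops=0).
Iteration 1: edges from {parse} -> (clean, hops=1), (index, hops=1), (notify, hops=1), (rollback, hops=1).
Iteration 2: edges from {clean,index,notify,rollback} -> (package, hops=2), (rollback, hops=2).
Iteration 3: edges from {package,rollback} -> (index, hops=3), (rollback, hops=3).
Iteration 4: no outgoing edges from {index,rollback}; recursion stops.
SUM(hops) = 0 + 1 + 1 + 1 + 1 + 2 + 2 + 3 + 3 = 14.

14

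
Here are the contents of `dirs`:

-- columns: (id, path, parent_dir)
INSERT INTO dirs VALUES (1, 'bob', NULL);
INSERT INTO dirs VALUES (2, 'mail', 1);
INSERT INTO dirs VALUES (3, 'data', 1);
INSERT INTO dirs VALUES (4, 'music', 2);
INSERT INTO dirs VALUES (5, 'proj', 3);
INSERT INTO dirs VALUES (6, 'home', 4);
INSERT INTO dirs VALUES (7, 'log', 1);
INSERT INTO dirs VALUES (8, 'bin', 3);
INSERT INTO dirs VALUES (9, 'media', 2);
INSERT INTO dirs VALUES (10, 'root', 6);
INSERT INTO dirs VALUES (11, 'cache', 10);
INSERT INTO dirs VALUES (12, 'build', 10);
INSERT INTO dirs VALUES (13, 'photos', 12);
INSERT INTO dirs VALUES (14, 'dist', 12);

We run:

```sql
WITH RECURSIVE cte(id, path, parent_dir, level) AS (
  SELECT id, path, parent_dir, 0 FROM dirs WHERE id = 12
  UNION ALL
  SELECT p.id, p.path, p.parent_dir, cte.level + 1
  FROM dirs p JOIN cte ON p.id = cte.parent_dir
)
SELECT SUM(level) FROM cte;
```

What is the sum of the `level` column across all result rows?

Base: id=12 (build), parent_dir=10, level 0.
Iteration 1: join on id=10 -> root (id 10, parent_dir=6, level 1).
Iteration 2: join on id=6 -> home (id 6, parent_dir=4, level 2).
Iteration 3: join on id=4 -> music (id 4, parent_dir=2, level 3).
Iteration 4: join on id=2 -> mail (id 2, parent_dir=1, level 4).
Iteration 5: join on id=1 -> bob (id 1, parent_dir=NULL, level 5).
Iteration 6: parent_dir is NULL; no match; recursion stops.
SUM(level) = 0 + 1 + 2 + 3 + 4 + 5 = 15.

15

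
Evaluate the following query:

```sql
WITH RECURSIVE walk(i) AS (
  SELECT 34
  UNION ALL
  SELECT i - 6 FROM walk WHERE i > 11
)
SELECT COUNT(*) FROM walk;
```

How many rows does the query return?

Base: i=34.
Iteration 1: 34 > 11 holds -> i = 34 - 6 = 28.
Iteration 2: 28 > 11 holds -> i = 28 - 6 = 22.
Iteration 3: 22 > 11 holds -> i = 22 - 6 = 16.
Iteration 4: 16 > 11 holds -> i = 16 - 6 = 10.
Iteration 5: 10 > 11 fails; recursion stops.
Total rows emitted: 5.

5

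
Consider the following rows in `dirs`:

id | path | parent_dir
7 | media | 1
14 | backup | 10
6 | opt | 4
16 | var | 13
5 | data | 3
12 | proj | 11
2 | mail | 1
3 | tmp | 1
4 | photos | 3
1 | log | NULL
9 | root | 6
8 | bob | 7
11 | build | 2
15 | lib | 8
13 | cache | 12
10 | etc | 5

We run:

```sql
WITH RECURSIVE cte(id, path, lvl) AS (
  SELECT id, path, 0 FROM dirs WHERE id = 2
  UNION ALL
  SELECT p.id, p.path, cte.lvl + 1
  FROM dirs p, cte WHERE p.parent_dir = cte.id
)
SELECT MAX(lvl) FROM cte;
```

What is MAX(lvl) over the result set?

Base: id=2 (mail) at lvl 0.
Iteration 1: rows with parent_dir in {2} -> build (id 11, lvl 1).
Iteration 2: rows with parent_dir in {11} -> proj (id 12, lvl 2).
Iteration 3: rows with parent_dir in {12} -> cache (id 13, lvl 3).
Iteration 4: rows with parent_dir in {13} -> var (id 16, lvl 4).
Iteration 5: no rows with parent_dir in {16}; recursion stops.
lvl values: 0, 1, 2, 3, 4; the maximum is 4.

4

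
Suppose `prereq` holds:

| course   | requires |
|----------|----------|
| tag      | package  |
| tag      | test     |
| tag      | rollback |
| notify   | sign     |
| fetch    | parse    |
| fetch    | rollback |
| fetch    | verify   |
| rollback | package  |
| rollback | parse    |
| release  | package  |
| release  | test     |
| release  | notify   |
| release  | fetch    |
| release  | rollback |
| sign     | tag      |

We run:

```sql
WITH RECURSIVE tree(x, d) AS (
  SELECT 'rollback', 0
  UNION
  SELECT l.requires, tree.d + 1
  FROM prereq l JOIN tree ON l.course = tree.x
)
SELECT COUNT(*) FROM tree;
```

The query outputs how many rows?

3

Base: (rollback, d=0).
Iteration 1: edges from {rollback} -> (package, d=1), (parse, d=1).
Iteration 2: no outgoing edges from {package,parse}; recursion stops.
Total rows emitted: 3.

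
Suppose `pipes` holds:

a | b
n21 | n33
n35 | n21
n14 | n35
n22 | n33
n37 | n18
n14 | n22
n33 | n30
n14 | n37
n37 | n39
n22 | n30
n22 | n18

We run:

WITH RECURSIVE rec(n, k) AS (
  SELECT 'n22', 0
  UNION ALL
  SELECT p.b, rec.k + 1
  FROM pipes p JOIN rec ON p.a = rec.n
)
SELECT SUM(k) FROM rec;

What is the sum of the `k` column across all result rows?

Base: (n22, k=0).
Iteration 1: edges from {n22} -> (n18, k=1), (n30, k=1), (n33, k=1).
Iteration 2: edges from {n18,n30,n33} -> (n30, k=2).
Iteration 3: no outgoing edges from {n30}; recursion stops.
SUM(k) = 0 + 1 + 1 + 1 + 2 = 5.

5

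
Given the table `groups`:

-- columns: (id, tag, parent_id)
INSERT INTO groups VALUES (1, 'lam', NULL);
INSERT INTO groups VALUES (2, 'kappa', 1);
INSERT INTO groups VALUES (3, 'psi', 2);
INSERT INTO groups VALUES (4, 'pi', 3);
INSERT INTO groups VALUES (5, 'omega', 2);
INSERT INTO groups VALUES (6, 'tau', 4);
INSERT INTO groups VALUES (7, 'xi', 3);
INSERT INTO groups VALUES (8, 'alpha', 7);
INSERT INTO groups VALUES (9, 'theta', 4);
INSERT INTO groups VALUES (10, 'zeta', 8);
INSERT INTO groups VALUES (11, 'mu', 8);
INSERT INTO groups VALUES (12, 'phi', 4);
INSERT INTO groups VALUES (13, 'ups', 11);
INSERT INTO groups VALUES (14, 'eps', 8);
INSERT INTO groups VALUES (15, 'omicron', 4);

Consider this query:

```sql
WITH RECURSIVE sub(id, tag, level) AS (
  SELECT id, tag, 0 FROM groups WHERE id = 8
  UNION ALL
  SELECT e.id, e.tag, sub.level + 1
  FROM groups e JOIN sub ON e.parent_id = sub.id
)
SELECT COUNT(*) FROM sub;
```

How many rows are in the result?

5

Base: id=8 (alpha) at level 0.
Iteration 1: rows with parent_id in {8} -> zeta (id 10, level 1), mu (id 11, level 1), eps (id 14, level 1).
Iteration 2: rows with parent_id in {10,11,14} -> ups (id 13, level 2).
Iteration 3: no rows with parent_id in {13}; recursion stops.
Total rows emitted: 5.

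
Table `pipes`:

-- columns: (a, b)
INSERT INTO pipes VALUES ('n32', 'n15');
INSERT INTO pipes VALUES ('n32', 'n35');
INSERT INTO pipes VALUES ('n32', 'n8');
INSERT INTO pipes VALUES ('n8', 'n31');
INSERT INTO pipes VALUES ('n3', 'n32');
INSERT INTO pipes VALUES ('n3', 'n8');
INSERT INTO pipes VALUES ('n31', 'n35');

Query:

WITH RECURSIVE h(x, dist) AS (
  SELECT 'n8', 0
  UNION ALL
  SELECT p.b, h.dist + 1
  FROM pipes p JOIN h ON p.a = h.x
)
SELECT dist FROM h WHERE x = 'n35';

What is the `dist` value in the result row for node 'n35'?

Base: (n8, dist=0).
Iteration 1: edges from {n8} -> (n31, dist=1).
Iteration 2: edges from {n31} -> (n35, dist=2).
Iteration 3: no outgoing edges from {n35}; recursion stops.

2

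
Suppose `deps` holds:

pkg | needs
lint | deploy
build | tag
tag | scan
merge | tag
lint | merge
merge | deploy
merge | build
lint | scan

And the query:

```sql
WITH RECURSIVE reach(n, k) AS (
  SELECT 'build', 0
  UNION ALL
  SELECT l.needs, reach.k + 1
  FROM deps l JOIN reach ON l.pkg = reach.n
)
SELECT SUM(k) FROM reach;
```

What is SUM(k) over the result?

Base: (build, k=0).
Iteration 1: edges from {build} -> (tag, k=1).
Iteration 2: edges from {tag} -> (scan, k=2).
Iteration 3: no outgoing edges from {scan}; recursion stops.
SUM(k) = 0 + 1 + 2 = 3.

3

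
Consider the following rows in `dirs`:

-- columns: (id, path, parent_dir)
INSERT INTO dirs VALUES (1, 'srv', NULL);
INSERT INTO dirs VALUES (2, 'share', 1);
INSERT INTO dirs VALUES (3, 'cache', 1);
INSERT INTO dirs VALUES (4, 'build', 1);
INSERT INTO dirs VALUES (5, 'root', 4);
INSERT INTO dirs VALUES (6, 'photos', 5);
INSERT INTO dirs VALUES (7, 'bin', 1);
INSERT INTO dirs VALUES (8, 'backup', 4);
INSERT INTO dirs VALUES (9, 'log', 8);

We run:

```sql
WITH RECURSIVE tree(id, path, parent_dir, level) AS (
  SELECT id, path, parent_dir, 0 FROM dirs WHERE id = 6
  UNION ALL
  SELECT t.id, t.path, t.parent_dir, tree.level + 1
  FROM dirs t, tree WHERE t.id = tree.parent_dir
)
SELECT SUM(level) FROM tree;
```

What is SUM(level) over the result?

Base: id=6 (photos), parent_dir=5, level 0.
Iteration 1: join on id=5 -> root (id 5, parent_dir=4, level 1).
Iteration 2: join on id=4 -> build (id 4, parent_dir=1, level 2).
Iteration 3: join on id=1 -> srv (id 1, parent_dir=NULL, level 3).
Iteration 4: parent_dir is NULL; no match; recursion stops.
SUM(level) = 0 + 1 + 2 + 3 = 6.

6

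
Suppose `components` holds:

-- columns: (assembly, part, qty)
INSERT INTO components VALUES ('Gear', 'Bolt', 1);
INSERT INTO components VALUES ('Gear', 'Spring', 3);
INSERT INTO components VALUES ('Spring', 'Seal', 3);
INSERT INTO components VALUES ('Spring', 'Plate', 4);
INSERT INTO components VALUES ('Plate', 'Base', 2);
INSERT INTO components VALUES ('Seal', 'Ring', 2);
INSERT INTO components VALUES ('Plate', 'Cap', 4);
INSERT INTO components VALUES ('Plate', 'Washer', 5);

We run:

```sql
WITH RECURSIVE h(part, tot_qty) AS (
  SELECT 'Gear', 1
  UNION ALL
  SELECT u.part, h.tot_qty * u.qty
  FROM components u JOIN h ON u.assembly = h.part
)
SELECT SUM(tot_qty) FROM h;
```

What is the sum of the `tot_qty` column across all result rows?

Base: (Gear, tot_qty=1).
Iteration 1: components of {Gear} -> Bolt = 1*1 = 1, Spring = 1*3 = 3.
Iteration 2: components of {Bolt,Spring} -> Plate = 3*4 = 12, Seal = 3*3 = 9.
Iteration 3: components of {Plate,Seal} -> Base = 12*2 = 24, Cap = 12*4 = 48, Ring = 9*2 = 18, Washer = 12*5 = 60.
Iteration 4: no further components; recursion stops.
SUM(tot_qty) = 1 + 1 + 3 + 9 + 12 + 18 + 24 + 48 + 60 = 176.

176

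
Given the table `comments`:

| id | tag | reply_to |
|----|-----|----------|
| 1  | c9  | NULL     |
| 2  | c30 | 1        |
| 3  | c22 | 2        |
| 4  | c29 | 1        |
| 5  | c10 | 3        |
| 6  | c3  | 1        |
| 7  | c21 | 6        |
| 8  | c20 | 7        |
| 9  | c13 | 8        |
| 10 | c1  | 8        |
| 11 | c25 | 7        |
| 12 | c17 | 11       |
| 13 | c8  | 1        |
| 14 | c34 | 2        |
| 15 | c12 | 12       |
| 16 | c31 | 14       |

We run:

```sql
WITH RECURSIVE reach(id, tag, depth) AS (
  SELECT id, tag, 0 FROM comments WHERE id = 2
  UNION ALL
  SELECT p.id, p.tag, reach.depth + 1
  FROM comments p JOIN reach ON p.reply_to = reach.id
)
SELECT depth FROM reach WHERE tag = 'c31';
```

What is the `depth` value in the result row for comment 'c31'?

2

Base: id=2 (c30) at depth 0.
Iteration 1: rows with reply_to in {2} -> c22 (id 3, depth 1), c34 (id 14, depth 1).
Iteration 2: rows with reply_to in {3,14} -> c10 (id 5, depth 2), c31 (id 16, depth 2).
Iteration 3: no rows with reply_to in {5,16}; recursion stops.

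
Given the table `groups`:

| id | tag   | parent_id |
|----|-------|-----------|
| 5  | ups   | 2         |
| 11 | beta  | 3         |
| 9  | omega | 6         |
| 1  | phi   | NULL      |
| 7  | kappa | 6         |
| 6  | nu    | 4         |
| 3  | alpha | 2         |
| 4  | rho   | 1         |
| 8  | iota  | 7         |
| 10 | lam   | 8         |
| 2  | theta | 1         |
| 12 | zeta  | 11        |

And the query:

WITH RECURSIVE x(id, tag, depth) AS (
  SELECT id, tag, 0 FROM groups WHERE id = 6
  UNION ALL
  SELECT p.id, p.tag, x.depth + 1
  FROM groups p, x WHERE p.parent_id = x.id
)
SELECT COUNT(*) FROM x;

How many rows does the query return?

Base: id=6 (nu) at depth 0.
Iteration 1: rows with parent_id in {6} -> kappa (id 7, depth 1), omega (id 9, depth 1).
Iteration 2: rows with parent_id in {7,9} -> iota (id 8, depth 2).
Iteration 3: rows with parent_id in {8} -> lam (id 10, depth 3).
Iteration 4: no rows with parent_id in {10}; recursion stops.
Total rows emitted: 5.

5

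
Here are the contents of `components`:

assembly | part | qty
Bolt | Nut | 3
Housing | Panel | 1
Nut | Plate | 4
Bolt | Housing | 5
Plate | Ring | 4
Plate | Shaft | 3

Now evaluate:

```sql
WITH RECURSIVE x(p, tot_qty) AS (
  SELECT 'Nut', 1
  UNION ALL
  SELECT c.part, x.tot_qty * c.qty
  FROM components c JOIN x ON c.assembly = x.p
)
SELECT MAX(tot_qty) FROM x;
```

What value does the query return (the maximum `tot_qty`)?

16

Base: (Nut, tot_qty=1).
Iteration 1: components of {Nut} -> Plate = 1*4 = 4.
Iteration 2: components of {Plate} -> Ring = 4*4 = 16, Shaft = 4*3 = 12.
Iteration 3: no further components; recursion stops.
tot_qty values: 1, 4, 16, 12; the maximum is 16.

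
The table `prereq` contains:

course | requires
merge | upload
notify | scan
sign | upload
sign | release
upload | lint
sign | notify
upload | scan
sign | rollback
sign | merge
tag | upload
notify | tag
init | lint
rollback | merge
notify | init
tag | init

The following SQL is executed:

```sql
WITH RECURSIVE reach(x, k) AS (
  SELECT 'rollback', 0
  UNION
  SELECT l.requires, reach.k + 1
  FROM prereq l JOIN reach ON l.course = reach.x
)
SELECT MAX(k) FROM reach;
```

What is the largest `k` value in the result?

3

Base: (rollback, k=0).
Iteration 1: edges from {rollback} -> (merge, k=1).
Iteration 2: edges from {merge} -> (upload, k=2).
Iteration 3: edges from {upload} -> (lint, k=3), (scan, k=3).
Iteration 4: no outgoing edges from {lint,scan}; recursion stops.
k values: 0, 1, 2, 3, 3; the maximum is 3.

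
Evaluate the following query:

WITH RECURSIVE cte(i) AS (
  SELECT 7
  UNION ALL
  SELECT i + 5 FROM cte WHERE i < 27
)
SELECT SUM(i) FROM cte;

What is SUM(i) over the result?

85

Base: i=7.
Iteration 1: 7 < 27 holds -> i = 7 + 5 = 12.
Iteration 2: 12 < 27 holds -> i = 12 + 5 = 17.
Iteration 3: 17 < 27 holds -> i = 17 + 5 = 22.
Iteration 4: 22 < 27 holds -> i = 22 + 5 = 27.
Iteration 5: 27 < 27 fails; recursion stops.
SUM(i) = 7 + 12 + 17 + 22 + 27 = 85.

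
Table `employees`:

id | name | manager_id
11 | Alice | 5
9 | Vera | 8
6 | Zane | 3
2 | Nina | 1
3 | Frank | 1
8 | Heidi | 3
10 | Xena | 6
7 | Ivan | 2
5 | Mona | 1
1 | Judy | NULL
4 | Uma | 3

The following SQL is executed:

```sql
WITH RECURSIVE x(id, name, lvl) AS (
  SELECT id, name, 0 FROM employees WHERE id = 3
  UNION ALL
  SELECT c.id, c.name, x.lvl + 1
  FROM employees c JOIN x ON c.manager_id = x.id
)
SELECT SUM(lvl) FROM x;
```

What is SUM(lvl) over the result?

Base: id=3 (Frank) at lvl 0.
Iteration 1: rows with manager_id in {3} -> Uma (id 4, lvl 1), Zane (id 6, lvl 1), Heidi (id 8, lvl 1).
Iteration 2: rows with manager_id in {4,6,8} -> Vera (id 9, lvl 2), Xena (id 10, lvl 2).
Iteration 3: no rows with manager_id in {9,10}; recursion stops.
SUM(lvl) = 0 + 1 + 1 + 1 + 2 + 2 = 7.

7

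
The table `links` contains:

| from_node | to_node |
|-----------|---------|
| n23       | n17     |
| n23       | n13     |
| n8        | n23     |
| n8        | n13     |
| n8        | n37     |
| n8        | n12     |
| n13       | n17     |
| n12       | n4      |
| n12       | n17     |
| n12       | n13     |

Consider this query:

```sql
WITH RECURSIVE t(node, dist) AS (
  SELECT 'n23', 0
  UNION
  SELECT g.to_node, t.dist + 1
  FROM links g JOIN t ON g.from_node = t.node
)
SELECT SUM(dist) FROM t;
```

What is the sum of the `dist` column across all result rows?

4

Base: (n23, dist=0).
Iteration 1: edges from {n23} -> (n13, dist=1), (n17, dist=1).
Iteration 2: edges from {n13,n17} -> (n17, dist=2).
Iteration 3: no outgoing edges from {n17}; recursion stops.
SUM(dist) = 0 + 1 + 1 + 2 = 4.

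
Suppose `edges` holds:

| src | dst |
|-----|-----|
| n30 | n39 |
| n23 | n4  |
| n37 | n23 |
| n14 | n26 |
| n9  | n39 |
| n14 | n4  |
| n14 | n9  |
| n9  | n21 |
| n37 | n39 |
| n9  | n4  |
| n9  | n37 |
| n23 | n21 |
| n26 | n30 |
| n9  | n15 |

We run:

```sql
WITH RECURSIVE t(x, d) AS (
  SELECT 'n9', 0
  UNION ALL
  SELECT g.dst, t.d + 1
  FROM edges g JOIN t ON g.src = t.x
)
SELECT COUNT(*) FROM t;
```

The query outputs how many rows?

Base: (n9, d=0).
Iteration 1: edges from {n9} -> (n15, d=1), (n21, d=1), (n37, d=1), (n39, d=1), (n4, d=1).
Iteration 2: edges from {n15,n21,n37,n39,n4} -> (n23, d=2), (n39, d=2).
Iteration 3: edges from {n23,n39} -> (n21, d=3), (n4, d=3).
Iteration 4: no outgoing edges from {n21,n4}; recursion stops.
Total rows emitted: 10.

10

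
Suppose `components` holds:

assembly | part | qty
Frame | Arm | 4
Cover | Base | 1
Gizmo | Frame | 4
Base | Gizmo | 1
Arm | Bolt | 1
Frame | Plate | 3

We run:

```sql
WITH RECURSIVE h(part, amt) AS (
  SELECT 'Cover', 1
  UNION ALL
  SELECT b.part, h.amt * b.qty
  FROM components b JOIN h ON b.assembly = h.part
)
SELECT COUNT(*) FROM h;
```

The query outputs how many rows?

7

Base: (Cover, amt=1).
Iteration 1: components of {Cover} -> Base = 1*1 = 1.
Iteration 2: components of {Base} -> Gizmo = 1*1 = 1.
Iteration 3: components of {Gizmo} -> Frame = 1*4 = 4.
Iteration 4: components of {Frame} -> Arm = 4*4 = 16, Plate = 4*3 = 12.
Iteration 5: components of {Arm,Plate} -> Bolt = 16*1 = 16.
Iteration 6: no further components; recursion stops.
Total rows emitted: 7.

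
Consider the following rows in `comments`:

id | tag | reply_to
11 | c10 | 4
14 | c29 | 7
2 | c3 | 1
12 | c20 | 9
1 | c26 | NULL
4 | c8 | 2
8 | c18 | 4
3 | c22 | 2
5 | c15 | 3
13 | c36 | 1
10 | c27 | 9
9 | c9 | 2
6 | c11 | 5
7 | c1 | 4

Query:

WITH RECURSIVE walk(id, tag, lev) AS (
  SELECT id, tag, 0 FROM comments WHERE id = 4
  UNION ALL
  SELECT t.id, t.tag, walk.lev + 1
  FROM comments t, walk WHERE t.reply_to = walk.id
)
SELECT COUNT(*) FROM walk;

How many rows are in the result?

Base: id=4 (c8) at lev 0.
Iteration 1: rows with reply_to in {4} -> c1 (id 7, lev 1), c18 (id 8, lev 1), c10 (id 11, lev 1).
Iteration 2: rows with reply_to in {7,8,11} -> c29 (id 14, lev 2).
Iteration 3: no rows with reply_to in {14}; recursion stops.
Total rows emitted: 5.

5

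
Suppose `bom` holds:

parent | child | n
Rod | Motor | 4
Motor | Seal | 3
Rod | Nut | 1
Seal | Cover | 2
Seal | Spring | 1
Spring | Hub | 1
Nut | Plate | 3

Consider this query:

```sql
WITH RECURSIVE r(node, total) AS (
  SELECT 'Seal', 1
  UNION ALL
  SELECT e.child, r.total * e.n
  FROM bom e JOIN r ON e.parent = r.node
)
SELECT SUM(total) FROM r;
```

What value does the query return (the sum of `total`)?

Base: (Seal, total=1).
Iteration 1: components of {Seal} -> Cover = 1*2 = 2, Spring = 1*1 = 1.
Iteration 2: components of {Cover,Spring} -> Hub = 1*1 = 1.
Iteration 3: no further components; recursion stops.
SUM(total) = 1 + 2 + 1 + 1 = 5.

5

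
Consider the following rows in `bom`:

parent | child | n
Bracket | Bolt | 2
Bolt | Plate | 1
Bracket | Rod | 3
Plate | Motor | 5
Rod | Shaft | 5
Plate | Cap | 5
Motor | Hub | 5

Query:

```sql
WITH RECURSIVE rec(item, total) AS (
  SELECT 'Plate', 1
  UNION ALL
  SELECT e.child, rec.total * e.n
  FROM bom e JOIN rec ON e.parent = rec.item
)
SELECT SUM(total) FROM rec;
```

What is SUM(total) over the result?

36

Base: (Plate, total=1).
Iteration 1: components of {Plate} -> Cap = 1*5 = 5, Motor = 1*5 = 5.
Iteration 2: components of {Cap,Motor} -> Hub = 5*5 = 25.
Iteration 3: no further components; recursion stops.
SUM(total) = 1 + 5 + 5 + 25 = 36.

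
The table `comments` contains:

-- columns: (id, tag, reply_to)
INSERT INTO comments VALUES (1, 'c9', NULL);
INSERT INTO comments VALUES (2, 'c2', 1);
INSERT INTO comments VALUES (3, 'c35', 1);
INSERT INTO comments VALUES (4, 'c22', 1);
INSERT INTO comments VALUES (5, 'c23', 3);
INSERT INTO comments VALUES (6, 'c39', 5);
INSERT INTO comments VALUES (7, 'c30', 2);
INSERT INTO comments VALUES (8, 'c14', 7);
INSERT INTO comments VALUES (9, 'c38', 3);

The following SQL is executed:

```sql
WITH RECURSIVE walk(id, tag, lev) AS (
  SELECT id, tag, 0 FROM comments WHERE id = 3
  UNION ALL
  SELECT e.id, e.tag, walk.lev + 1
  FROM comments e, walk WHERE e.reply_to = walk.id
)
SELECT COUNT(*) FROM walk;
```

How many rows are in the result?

Base: id=3 (c35) at lev 0.
Iteration 1: rows with reply_to in {3} -> c23 (id 5, lev 1), c38 (id 9, lev 1).
Iteration 2: rows with reply_to in {5,9} -> c39 (id 6, lev 2).
Iteration 3: no rows with reply_to in {6}; recursion stops.
Total rows emitted: 4.

4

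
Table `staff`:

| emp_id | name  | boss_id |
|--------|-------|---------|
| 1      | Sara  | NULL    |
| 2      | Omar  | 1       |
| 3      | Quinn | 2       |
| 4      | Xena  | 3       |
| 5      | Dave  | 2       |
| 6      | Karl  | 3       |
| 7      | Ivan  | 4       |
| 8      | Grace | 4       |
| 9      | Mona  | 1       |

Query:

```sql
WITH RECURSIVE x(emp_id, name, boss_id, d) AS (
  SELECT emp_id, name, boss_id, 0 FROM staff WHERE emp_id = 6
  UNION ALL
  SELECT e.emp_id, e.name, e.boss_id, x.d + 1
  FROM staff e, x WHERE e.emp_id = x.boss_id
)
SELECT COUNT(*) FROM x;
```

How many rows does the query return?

4

Base: emp_id=6 (Karl), boss_id=3, d 0.
Iteration 1: join on emp_id=3 -> Quinn (id 3, boss_id=2, d 1).
Iteration 2: join on emp_id=2 -> Omar (id 2, boss_id=1, d 2).
Iteration 3: join on emp_id=1 -> Sara (id 1, boss_id=NULL, d 3).
Iteration 4: boss_id is NULL; no match; recursion stops.
Total rows emitted: 4.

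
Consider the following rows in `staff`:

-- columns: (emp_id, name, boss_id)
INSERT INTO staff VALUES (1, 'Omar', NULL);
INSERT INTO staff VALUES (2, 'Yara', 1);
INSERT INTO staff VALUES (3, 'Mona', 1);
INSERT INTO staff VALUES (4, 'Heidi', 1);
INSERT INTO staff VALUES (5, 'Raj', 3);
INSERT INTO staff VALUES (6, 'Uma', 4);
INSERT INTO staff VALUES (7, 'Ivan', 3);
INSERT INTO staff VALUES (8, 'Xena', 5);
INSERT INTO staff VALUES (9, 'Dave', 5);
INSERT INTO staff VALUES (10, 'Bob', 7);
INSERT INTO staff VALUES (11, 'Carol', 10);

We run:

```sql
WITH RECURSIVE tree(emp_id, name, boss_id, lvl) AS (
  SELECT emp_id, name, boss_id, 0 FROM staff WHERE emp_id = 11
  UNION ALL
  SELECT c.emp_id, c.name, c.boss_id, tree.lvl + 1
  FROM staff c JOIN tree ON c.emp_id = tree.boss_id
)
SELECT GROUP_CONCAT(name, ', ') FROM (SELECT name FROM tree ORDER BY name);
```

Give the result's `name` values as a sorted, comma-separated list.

Bob, Carol, Ivan, Mona, Omar

Base: emp_id=11 (Carol), boss_id=10, lvl 0.
Iteration 1: join on emp_id=10 -> Bob (id 10, boss_id=7, lvl 1).
Iteration 2: join on emp_id=7 -> Ivan (id 7, boss_id=3, lvl 2).
Iteration 3: join on emp_id=3 -> Mona (id 3, boss_id=1, lvl 3).
Iteration 4: join on emp_id=1 -> Omar (id 1, boss_id=NULL, lvl 4).
Iteration 5: boss_id is NULL; no match; recursion stops.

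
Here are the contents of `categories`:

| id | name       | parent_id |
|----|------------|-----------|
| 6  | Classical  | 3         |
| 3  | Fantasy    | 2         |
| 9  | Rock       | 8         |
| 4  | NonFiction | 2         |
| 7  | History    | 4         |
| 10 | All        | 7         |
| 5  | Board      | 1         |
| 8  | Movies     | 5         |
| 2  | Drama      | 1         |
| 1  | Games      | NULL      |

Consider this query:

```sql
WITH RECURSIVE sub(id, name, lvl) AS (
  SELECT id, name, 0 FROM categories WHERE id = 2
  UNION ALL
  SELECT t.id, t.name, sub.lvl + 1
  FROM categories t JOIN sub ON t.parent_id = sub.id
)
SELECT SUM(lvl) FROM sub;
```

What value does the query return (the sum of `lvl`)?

9

Base: id=2 (Drama) at lvl 0.
Iteration 1: rows with parent_id in {2} -> Fantasy (id 3, lvl 1), NonFiction (id 4, lvl 1).
Iteration 2: rows with parent_id in {3,4} -> Classical (id 6, lvl 2), History (id 7, lvl 2).
Iteration 3: rows with parent_id in {6,7} -> All (id 10, lvl 3).
Iteration 4: no rows with parent_id in {10}; recursion stops.
SUM(lvl) = 0 + 1 + 1 + 2 + 2 + 3 = 9.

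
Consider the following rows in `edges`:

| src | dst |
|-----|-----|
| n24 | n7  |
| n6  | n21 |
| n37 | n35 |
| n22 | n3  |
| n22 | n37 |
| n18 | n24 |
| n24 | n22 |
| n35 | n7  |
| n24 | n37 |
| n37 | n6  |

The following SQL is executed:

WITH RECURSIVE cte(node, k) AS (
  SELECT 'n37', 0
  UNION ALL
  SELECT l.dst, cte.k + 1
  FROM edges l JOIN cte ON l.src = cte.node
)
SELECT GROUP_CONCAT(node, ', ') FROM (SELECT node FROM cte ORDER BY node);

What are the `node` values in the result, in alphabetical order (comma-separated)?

Base: (n37, k=0).
Iteration 1: edges from {n37} -> (n35, k=1), (n6, k=1).
Iteration 2: edges from {n35,n6} -> (n21, k=2), (n7, k=2).
Iteration 3: no outgoing edges from {n21,n7}; recursion stops.

n21, n35, n37, n6, n7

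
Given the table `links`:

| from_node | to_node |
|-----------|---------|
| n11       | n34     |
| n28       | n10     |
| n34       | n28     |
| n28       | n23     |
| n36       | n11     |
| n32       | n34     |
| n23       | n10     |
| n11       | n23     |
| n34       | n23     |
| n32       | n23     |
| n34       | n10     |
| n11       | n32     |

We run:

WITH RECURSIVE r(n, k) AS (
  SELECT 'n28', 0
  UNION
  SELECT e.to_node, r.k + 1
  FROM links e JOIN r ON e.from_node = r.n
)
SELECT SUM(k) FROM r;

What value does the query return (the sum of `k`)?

Base: (n28, k=0).
Iteration 1: edges from {n28} -> (n10, k=1), (n23, k=1).
Iteration 2: edges from {n10,n23} -> (n10, k=2).
Iteration 3: no outgoing edges from {n10}; recursion stops.
SUM(k) = 0 + 1 + 1 + 2 = 4.

4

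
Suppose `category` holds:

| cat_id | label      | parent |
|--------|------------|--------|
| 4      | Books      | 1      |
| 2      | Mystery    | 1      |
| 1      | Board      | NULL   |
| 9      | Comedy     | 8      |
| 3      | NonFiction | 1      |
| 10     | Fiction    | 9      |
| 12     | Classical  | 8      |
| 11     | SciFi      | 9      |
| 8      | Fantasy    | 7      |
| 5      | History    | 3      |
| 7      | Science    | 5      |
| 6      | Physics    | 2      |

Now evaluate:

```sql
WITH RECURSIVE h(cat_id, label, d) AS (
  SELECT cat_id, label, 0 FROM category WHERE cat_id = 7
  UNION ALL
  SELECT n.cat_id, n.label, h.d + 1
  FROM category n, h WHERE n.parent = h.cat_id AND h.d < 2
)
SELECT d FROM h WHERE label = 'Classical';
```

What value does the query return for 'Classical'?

Base: cat_id=7 (Science) at d 0.
Iteration 1: rows with parent in {7} -> Fantasy (id 8, d 1).
Iteration 2: rows with parent in {8} -> Comedy (id 9, d 2), Classical (id 12, d 2).
Iteration 3: d < 2 fails for all current rows; recursion stops.

2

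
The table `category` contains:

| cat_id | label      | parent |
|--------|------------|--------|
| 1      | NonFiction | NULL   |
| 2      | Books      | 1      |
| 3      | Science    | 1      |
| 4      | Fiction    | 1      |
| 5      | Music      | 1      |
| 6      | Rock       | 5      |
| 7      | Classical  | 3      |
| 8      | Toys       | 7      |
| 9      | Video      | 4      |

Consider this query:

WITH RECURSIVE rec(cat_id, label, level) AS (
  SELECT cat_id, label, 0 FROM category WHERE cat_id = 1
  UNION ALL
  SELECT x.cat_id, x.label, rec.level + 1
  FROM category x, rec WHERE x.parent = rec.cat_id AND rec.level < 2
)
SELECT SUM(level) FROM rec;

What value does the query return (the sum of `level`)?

Base: cat_id=1 (NonFiction) at level 0.
Iteration 1: rows with parent in {1} -> Books (id 2, level 1), Science (id 3, level 1), Fiction (id 4, level 1), Music (id 5, level 1).
Iteration 2: rows with parent in {2,3,4,5} -> Rock (id 6, level 2), Classical (id 7, level 2), Video (id 9, level 2).
Iteration 3: level < 2 fails for all current rows; recursion stops.
SUM(level) = 0 + 1 + 1 + 1 + 1 + 2 + 2 + 2 = 10.

10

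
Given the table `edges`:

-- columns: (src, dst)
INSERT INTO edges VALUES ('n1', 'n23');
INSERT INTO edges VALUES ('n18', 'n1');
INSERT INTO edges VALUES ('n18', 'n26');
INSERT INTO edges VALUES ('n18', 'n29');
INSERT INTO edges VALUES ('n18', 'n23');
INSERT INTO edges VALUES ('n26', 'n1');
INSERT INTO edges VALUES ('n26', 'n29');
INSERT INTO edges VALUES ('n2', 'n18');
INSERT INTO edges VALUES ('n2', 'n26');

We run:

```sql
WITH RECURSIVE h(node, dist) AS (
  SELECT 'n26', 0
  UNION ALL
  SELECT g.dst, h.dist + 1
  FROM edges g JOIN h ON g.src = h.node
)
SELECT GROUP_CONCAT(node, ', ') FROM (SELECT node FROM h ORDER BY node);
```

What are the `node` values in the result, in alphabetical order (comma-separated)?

n1, n23, n26, n29

Base: (n26, dist=0).
Iteration 1: edges from {n26} -> (n1, dist=1), (n29, dist=1).
Iteration 2: edges from {n1,n29} -> (n23, dist=2).
Iteration 3: no outgoing edges from {n23}; recursion stops.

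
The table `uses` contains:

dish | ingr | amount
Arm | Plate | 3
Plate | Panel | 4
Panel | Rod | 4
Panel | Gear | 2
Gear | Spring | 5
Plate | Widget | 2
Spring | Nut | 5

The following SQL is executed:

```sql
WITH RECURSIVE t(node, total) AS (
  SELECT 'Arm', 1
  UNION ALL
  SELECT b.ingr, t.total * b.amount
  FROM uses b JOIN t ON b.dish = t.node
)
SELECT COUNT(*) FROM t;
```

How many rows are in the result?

8

Base: (Arm, total=1).
Iteration 1: components of {Arm} -> Plate = 1*3 = 3.
Iteration 2: components of {Plate} -> Panel = 3*4 = 12, Widget = 3*2 = 6.
Iteration 3: components of {Panel,Widget} -> Gear = 12*2 = 24, Rod = 12*4 = 48.
Iteration 4: components of {Gear,Rod} -> Spring = 24*5 = 120.
Iteration 5: components of {Spring} -> Nut = 120*5 = 600.
Iteration 6: no further components; recursion stops.
Total rows emitted: 8.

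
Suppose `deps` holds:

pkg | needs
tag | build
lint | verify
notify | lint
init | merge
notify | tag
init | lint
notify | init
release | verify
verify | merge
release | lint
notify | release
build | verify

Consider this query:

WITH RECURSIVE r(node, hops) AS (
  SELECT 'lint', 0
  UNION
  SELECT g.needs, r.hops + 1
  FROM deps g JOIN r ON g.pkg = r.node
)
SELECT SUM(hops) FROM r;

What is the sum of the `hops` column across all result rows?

Base: (lint, hops=0).
Iteration 1: edges from {lint} -> (verify, hops=1).
Iteration 2: edges from {verify} -> (merge, hops=2).
Iteration 3: no outgoing edges from {merge}; recursion stops.
SUM(hops) = 0 + 1 + 2 = 3.

3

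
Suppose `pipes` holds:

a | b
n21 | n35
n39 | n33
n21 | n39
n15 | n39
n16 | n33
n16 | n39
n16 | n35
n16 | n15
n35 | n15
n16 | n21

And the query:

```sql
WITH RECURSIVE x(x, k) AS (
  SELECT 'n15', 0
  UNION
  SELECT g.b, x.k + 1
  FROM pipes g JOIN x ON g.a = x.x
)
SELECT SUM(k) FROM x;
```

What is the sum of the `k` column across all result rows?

Base: (n15, k=0).
Iteration 1: edges from {n15} -> (n39, k=1).
Iteration 2: edges from {n39} -> (n33, k=2).
Iteration 3: no outgoing edges from {n33}; recursion stops.
SUM(k) = 0 + 1 + 2 = 3.

3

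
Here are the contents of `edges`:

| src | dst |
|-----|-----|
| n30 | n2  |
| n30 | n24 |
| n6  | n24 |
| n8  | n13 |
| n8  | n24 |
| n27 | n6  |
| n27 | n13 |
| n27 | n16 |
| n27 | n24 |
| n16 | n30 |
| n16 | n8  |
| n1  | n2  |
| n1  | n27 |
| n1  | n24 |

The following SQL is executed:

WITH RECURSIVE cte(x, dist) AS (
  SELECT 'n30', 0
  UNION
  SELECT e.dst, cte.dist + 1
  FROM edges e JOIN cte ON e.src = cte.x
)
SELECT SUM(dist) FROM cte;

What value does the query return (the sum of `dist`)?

2

Base: (n30, dist=0).
Iteration 1: edges from {n30} -> (n2, dist=1), (n24, dist=1).
Iteration 2: no outgoing edges from {n2,n24}; recursion stops.
SUM(dist) = 0 + 1 + 1 = 2.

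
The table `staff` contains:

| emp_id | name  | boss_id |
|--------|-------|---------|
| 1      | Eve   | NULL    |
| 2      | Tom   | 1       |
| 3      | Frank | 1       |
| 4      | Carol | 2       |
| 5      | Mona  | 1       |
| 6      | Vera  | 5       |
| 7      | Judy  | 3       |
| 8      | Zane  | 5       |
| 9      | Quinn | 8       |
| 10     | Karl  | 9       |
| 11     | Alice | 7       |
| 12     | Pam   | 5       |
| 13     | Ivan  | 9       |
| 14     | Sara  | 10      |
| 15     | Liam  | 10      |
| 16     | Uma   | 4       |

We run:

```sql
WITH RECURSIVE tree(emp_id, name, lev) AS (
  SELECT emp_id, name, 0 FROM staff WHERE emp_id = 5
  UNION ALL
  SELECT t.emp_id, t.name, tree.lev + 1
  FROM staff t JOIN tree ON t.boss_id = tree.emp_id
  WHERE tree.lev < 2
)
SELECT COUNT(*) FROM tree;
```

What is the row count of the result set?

5

Base: emp_id=5 (Mona) at lev 0.
Iteration 1: rows with boss_id in {5} -> Vera (id 6, lev 1), Zane (id 8, lev 1), Pam (id 12, lev 1).
Iteration 2: rows with boss_id in {6,8,12} -> Quinn (id 9, lev 2).
Iteration 3: lev < 2 fails for all current rows; recursion stops.
Total rows emitted: 5.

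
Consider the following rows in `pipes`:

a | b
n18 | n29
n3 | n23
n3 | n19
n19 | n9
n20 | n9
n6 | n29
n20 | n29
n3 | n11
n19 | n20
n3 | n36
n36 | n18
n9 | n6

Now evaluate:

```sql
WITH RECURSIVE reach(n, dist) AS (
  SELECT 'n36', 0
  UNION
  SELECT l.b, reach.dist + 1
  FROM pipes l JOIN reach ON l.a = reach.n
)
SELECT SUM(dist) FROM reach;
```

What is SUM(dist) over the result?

3

Base: (n36, dist=0).
Iteration 1: edges from {n36} -> (n18, dist=1).
Iteration 2: edges from {n18} -> (n29, dist=2).
Iteration 3: no outgoing edges from {n29}; recursion stops.
SUM(dist) = 0 + 1 + 2 = 3.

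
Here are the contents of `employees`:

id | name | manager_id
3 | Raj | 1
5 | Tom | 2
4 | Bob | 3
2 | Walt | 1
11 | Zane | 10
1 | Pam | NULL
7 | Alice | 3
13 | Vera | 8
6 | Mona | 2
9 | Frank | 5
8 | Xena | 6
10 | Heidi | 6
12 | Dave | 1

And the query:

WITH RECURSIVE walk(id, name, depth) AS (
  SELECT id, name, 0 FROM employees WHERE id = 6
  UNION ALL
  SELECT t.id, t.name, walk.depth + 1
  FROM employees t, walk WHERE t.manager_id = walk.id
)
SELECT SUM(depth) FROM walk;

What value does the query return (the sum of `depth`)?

Base: id=6 (Mona) at depth 0.
Iteration 1: rows with manager_id in {6} -> Xena (id 8, depth 1), Heidi (id 10, depth 1).
Iteration 2: rows with manager_id in {8,10} -> Zane (id 11, depth 2), Vera (id 13, depth 2).
Iteration 3: no rows with manager_id in {11,13}; recursion stops.
SUM(depth) = 0 + 1 + 1 + 2 + 2 = 6.

6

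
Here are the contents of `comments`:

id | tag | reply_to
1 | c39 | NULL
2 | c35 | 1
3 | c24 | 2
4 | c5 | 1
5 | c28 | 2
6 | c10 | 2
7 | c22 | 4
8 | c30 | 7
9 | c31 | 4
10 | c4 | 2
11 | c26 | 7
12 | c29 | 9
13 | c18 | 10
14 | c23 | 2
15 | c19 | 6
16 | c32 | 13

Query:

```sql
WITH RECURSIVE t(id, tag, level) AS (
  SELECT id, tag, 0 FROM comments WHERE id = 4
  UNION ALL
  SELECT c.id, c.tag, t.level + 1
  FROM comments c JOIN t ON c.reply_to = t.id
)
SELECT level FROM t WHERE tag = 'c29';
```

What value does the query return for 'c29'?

2

Base: id=4 (c5) at level 0.
Iteration 1: rows with reply_to in {4} -> c22 (id 7, level 1), c31 (id 9, level 1).
Iteration 2: rows with reply_to in {7,9} -> c30 (id 8, level 2), c26 (id 11, level 2), c29 (id 12, level 2).
Iteration 3: no rows with reply_to in {8,11,12}; recursion stops.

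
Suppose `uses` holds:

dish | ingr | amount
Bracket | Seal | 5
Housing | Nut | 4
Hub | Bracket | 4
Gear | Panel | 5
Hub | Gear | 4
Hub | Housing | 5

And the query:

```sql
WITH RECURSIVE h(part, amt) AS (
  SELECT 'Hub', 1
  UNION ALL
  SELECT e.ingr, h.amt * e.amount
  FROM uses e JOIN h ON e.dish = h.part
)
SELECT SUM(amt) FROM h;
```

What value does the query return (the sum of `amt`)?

74

Base: (Hub, amt=1).
Iteration 1: components of {Hub} -> Bracket = 1*4 = 4, Gear = 1*4 = 4, Housing = 1*5 = 5.
Iteration 2: components of {Bracket,Gear,Housing} -> Nut = 5*4 = 20, Panel = 4*5 = 20, Seal = 4*5 = 20.
Iteration 3: no further components; recursion stops.
SUM(amt) = 1 + 4 + 5 + 4 + 20 + 20 + 20 = 74.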